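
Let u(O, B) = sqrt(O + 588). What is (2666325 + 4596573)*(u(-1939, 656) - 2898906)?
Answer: -21054458589588 + 7262898*I*sqrt(1351) ≈ -2.1054e+13 + 2.6695e+8*I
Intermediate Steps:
u(O, B) = sqrt(588 + O)
(2666325 + 4596573)*(u(-1939, 656) - 2898906) = (2666325 + 4596573)*(sqrt(588 - 1939) - 2898906) = 7262898*(sqrt(-1351) - 2898906) = 7262898*(I*sqrt(1351) - 2898906) = 7262898*(-2898906 + I*sqrt(1351)) = -21054458589588 + 7262898*I*sqrt(1351)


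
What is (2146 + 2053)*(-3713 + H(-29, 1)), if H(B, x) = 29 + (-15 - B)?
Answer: -15410330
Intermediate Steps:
H(B, x) = 14 - B
(2146 + 2053)*(-3713 + H(-29, 1)) = (2146 + 2053)*(-3713 + (14 - 1*(-29))) = 4199*(-3713 + (14 + 29)) = 4199*(-3713 + 43) = 4199*(-3670) = -15410330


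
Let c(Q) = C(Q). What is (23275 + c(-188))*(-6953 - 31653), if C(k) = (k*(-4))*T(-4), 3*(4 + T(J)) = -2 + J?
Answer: -724364378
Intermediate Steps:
T(J) = -14/3 + J/3 (T(J) = -4 + (-2 + J)/3 = -4 + (-⅔ + J/3) = -14/3 + J/3)
C(k) = 24*k (C(k) = (k*(-4))*(-14/3 + (⅓)*(-4)) = (-4*k)*(-14/3 - 4/3) = -4*k*(-6) = 24*k)
c(Q) = 24*Q
(23275 + c(-188))*(-6953 - 31653) = (23275 + 24*(-188))*(-6953 - 31653) = (23275 - 4512)*(-38606) = 18763*(-38606) = -724364378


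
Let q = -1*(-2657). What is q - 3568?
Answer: -911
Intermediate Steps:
q = 2657
q - 3568 = 2657 - 3568 = -911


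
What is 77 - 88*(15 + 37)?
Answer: -4499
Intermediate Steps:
77 - 88*(15 + 37) = 77 - 88*52 = 77 - 4576 = -4499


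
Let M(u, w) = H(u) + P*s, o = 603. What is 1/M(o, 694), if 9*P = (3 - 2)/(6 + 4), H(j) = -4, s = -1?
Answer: -90/361 ≈ -0.24931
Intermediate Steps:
P = 1/90 (P = ((3 - 2)/(6 + 4))/9 = (1/10)/9 = (1*(⅒))/9 = (⅑)*(⅒) = 1/90 ≈ 0.011111)
M(u, w) = -361/90 (M(u, w) = -4 + (1/90)*(-1) = -4 - 1/90 = -361/90)
1/M(o, 694) = 1/(-361/90) = -90/361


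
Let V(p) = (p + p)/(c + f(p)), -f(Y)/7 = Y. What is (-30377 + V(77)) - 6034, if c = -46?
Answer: -21300589/585 ≈ -36411.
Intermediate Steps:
f(Y) = -7*Y
V(p) = 2*p/(-46 - 7*p) (V(p) = (p + p)/(-46 - 7*p) = (2*p)/(-46 - 7*p) = 2*p/(-46 - 7*p))
(-30377 + V(77)) - 6034 = (-30377 - 2*77/(46 + 7*77)) - 6034 = (-30377 - 2*77/(46 + 539)) - 6034 = (-30377 - 2*77/585) - 6034 = (-30377 - 2*77*1/585) - 6034 = (-30377 - 154/585) - 6034 = -17770699/585 - 6034 = -21300589/585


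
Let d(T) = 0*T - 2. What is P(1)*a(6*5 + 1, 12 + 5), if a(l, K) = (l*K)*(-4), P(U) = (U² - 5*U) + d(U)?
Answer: 12648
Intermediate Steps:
d(T) = -2 (d(T) = 0 - 2 = -2)
P(U) = -2 + U² - 5*U (P(U) = (U² - 5*U) - 2 = -2 + U² - 5*U)
a(l, K) = -4*K*l (a(l, K) = (K*l)*(-4) = -4*K*l)
P(1)*a(6*5 + 1, 12 + 5) = (-2 + 1² - 5*1)*(-4*(12 + 5)*(6*5 + 1)) = (-2 + 1 - 5)*(-4*17*(30 + 1)) = -(-24)*17*31 = -6*(-2108) = 12648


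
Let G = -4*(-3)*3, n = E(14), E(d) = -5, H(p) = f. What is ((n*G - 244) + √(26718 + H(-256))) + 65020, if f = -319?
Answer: 64596 + √26399 ≈ 64759.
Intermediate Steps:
H(p) = -319
n = -5
G = 36 (G = 12*3 = 36)
((n*G - 244) + √(26718 + H(-256))) + 65020 = ((-5*36 - 244) + √(26718 - 319)) + 65020 = ((-180 - 244) + √26399) + 65020 = (-424 + √26399) + 65020 = 64596 + √26399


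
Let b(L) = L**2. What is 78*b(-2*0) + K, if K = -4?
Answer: -4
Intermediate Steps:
78*b(-2*0) + K = 78*(-2*0)**2 - 4 = 78*0**2 - 4 = 78*0 - 4 = 0 - 4 = -4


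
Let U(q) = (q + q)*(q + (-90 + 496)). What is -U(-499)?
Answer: -92814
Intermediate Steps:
U(q) = 2*q*(406 + q) (U(q) = (2*q)*(q + 406) = (2*q)*(406 + q) = 2*q*(406 + q))
-U(-499) = -2*(-499)*(406 - 499) = -2*(-499)*(-93) = -1*92814 = -92814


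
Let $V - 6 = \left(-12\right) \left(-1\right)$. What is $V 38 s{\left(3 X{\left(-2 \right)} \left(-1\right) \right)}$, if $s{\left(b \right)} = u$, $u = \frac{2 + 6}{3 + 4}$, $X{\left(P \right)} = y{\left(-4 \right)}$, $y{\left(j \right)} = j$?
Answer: $\frac{5472}{7} \approx 781.71$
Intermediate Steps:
$X{\left(P \right)} = -4$
$V = 18$ ($V = 6 - -12 = 6 + 12 = 18$)
$u = \frac{8}{7} \approx 1.1429$
$s{\left(b \right)} = \frac{8}{7}$
$V 38 s{\left(3 X{\left(-2 \right)} \left(-1\right) \right)} = 18 \cdot 38 \cdot \frac{8}{7} = 684 \cdot \frac{8}{7} = \frac{5472}{7}$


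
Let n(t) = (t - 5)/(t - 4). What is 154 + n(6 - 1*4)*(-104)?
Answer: -2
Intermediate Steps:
n(t) = (-5 + t)/(-4 + t)
154 + n(6 - 1*4)*(-104) = 154 + ((-5 + (6 - 1*4))/(-4 + (6 - 1*4)))*(-104) = 154 + ((-5 + (6 - 4))/(-4 + (6 - 4)))*(-104) = 154 + ((-5 + 2)/(-4 + 2))*(-104) = 154 + (-3/(-2))*(-104) = 154 - ½*(-3)*(-104) = 154 + (3/2)*(-104) = 154 - 156 = -2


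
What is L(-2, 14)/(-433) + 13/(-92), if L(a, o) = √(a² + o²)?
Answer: -13/92 - 10*√2/433 ≈ -0.17397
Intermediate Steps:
L(-2, 14)/(-433) + 13/(-92) = √((-2)² + 14²)/(-433) + 13/(-92) = √(4 + 196)*(-1/433) + 13*(-1/92) = √200*(-1/433) - 13/92 = (10*√2)*(-1/433) - 13/92 = -10*√2/433 - 13/92 = -13/92 - 10*√2/433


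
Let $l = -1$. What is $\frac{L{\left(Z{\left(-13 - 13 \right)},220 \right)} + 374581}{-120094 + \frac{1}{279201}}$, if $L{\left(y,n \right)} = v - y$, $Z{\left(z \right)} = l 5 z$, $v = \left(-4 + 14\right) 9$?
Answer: $- \frac{104572221741}{33530364893} \approx -3.1187$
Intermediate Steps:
$v = 90$ ($v = 10 \cdot 9 = 90$)
$Z{\left(z \right)} = - 5 z$ ($Z{\left(z \right)} = \left(-1\right) 5 z = - 5 z$)
$L{\left(y,n \right)} = 90 - y$
$\frac{L{\left(Z{\left(-13 - 13 \right)},220 \right)} + 374581}{-120094 + \frac{1}{279201}} = \frac{\left(90 - - 5 \left(-13 - 13\right)\right) + 374581}{-120094 + \frac{1}{279201}} = \frac{\left(90 - \left(-5\right) \left(-26\right)\right) + 374581}{- \frac{33530364893}{279201}} = \left(\left(90 - 130\right) + 374581\right) \left(- \frac{279201}{33530364893}\right) = \left(-40 + 374581\right) \left(- \frac{279201}{33530364893}\right) = 374541 \left(- \frac{279201}{33530364893}\right) = - \frac{104572221741}{33530364893}$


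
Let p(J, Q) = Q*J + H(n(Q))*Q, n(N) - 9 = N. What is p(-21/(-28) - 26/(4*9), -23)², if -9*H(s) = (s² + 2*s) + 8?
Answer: 261436561/1296 ≈ 2.0173e+5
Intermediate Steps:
n(N) = 9 + N
H(s) = -8/9 - 2*s/9 - s²/9 (H(s) = -((s² + 2*s) + 8)/9 = -(8 + s² + 2*s)/9 = -8/9 - 2*s/9 - s²/9)
p(J, Q) = J*Q + Q*(-26/9 - 2*Q/9 - (9 + Q)²/9) (p(J, Q) = Q*J + (-8/9 - 2*(9 + Q)/9 - (9 + Q)²/9)*Q = J*Q + (-8/9 + (-2 - 2*Q/9) - (9 + Q)²/9)*Q = J*Q + (-26/9 - 2*Q/9 - (9 + Q)²/9)*Q = J*Q + Q*(-26/9 - 2*Q/9 - (9 + Q)²/9))
p(-21/(-28) - 26/(4*9), -23)² = ((⅑)*(-23)*(-107 - 1*(-23)² - 20*(-23) + 9*(-21/(-28) - 26/(4*9))))² = ((⅑)*(-23)*(-107 - 1*529 + 460 + 9*(-21*(-1/28) - 26/36)))² = ((⅑)*(-23)*(-107 - 529 + 460 + 9*(¾ - 26*1/36)))² = ((⅑)*(-23)*(-107 - 529 + 460 + 9*(¾ - 13/18)))² = ((⅑)*(-23)*(-107 - 529 + 460 + 9*(1/36)))² = ((⅑)*(-23)*(-107 - 529 + 460 + ¼))² = ((⅑)*(-23)*(-703/4))² = (16169/36)² = 261436561/1296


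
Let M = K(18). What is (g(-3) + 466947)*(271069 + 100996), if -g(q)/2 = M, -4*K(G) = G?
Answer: 173737984140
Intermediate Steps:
K(G) = -G/4
M = -9/2 (M = -1/4*18 = -9/2 ≈ -4.5000)
g(q) = 9 (g(q) = -2*(-9/2) = 9)
(g(-3) + 466947)*(271069 + 100996) = (9 + 466947)*(271069 + 100996) = 466956*372065 = 173737984140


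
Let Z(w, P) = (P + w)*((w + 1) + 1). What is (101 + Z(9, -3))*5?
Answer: 835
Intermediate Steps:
Z(w, P) = (2 + w)*(P + w) (Z(w, P) = (P + w)*((1 + w) + 1) = (P + w)*(2 + w) = (2 + w)*(P + w))
(101 + Z(9, -3))*5 = (101 + (9² + 2*(-3) + 2*9 - 3*9))*5 = (101 + (81 - 6 + 18 - 27))*5 = (101 + 66)*5 = 167*5 = 835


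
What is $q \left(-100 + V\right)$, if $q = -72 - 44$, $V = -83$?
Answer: $21228$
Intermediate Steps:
$q = -116$
$q \left(-100 + V\right) = - 116 \left(-100 - 83\right) = \left(-116\right) \left(-183\right) = 21228$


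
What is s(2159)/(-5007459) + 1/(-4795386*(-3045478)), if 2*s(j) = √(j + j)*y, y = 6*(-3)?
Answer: 1/14604242564508 + 3*√4318/1669153 ≈ 0.00011810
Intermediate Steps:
y = -18
s(j) = -9*√2*√j (s(j) = (√(j + j)*(-18))/2 = (√(2*j)*(-18))/2 = ((√2*√j)*(-18))/2 = (-18*√2*√j)/2 = -9*√2*√j)
s(2159)/(-5007459) + 1/(-4795386*(-3045478)) = -9*√2*√2159/(-5007459) + 1/(-4795386*(-3045478)) = -9*√4318*(-1/5007459) - 1/4795386*(-1/3045478) = 3*√4318/1669153 + 1/14604242564508 = 1/14604242564508 + 3*√4318/1669153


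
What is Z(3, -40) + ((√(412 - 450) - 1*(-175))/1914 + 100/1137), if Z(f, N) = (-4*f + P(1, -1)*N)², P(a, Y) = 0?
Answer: 34862863/241802 + I*√38/1914 ≈ 144.18 + 0.0032207*I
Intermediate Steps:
Z(f, N) = 16*f² (Z(f, N) = (-4*f + 0*N)² = (-4*f + 0)² = (-4*f)² = 16*f²)
Z(3, -40) + ((√(412 - 450) - 1*(-175))/1914 + 100/1137) = 16*3² + ((√(412 - 450) - 1*(-175))/1914 + 100/1137) = 16*9 + ((√(-38) + 175)*(1/1914) + 100*(1/1137)) = 144 + ((I*√38 + 175)*(1/1914) + 100/1137) = 144 + ((175 + I*√38)*(1/1914) + 100/1137) = 144 + ((175/1914 + I*√38/1914) + 100/1137) = 144 + (43375/241802 + I*√38/1914) = 34862863/241802 + I*√38/1914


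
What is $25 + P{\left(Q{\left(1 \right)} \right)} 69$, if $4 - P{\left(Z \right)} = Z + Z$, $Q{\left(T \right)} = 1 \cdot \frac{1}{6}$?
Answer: $278$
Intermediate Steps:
$Q{\left(T \right)} = \frac{1}{6}$ ($Q{\left(T \right)} = 1 \cdot \frac{1}{6} = \frac{1}{6}$)
$P{\left(Z \right)} = 4 - 2 Z$ ($P{\left(Z \right)} = 4 - \left(Z + Z\right) = 4 - 2 Z$)
$25 + P{\left(Q{\left(1 \right)} \right)} 69 = 25 + \left(4 - \frac{1}{3}\right) 69 = 25 + \frac{11}{3} \cdot 69 = 25 + 253 = 278$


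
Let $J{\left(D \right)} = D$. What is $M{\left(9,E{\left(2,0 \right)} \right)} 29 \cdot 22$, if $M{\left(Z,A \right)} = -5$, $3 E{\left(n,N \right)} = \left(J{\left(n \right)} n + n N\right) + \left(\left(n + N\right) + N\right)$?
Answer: $-3190$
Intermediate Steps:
$E{\left(n,N \right)} = \frac{n}{3} + \frac{n^{2}}{3} + \frac{2 N}{3} + \frac{N n}{3}$ ($E{\left(n,N \right)} = \frac{\left(n n + n N\right) + \left(\left(n + N\right) + N\right)}{3} = \frac{\left(n^{2} + N n\right) + \left(\left(N + n\right) + N\right)}{3} = \frac{\left(n^{2} + N n\right) + \left(n + 2 N\right)}{3} = \frac{n + n^{2} + 2 N + N n}{3} = \frac{n}{3} + \frac{n^{2}}{3} + \frac{2 N}{3} + \frac{N n}{3}$)
$M{\left(9,E{\left(2,0 \right)} \right)} 29 \cdot 22 = \left(-5\right) 29 \cdot 22 = \left(-145\right) 22 = -3190$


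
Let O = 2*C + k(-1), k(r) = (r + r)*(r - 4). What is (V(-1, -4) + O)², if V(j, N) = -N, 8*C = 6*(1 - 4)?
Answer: 361/4 ≈ 90.250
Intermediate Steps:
k(r) = 2*r*(-4 + r) (k(r) = (2*r)*(-4 + r) = 2*r*(-4 + r))
C = -9/4 (C = (6*(1 - 4))/8 = (6*(-3))/8 = (⅛)*(-18) = -9/4 ≈ -2.2500)
O = 11/2 (O = 2*(-9/4) + 2*(-1)*(-4 - 1) = -9/2 + 2*(-1)*(-5) = -9/2 + 10 = 11/2 ≈ 5.5000)
(V(-1, -4) + O)² = (-1*(-4) + 11/2)² = (4 + 11/2)² = (19/2)² = 361/4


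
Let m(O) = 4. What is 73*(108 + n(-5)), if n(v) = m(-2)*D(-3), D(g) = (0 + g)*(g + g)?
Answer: 13140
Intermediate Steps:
D(g) = 2*g² (D(g) = g*(2*g) = 2*g²)
n(v) = 72 (n(v) = 4*(2*(-3)²) = 4*(2*9) = 4*18 = 72)
73*(108 + n(-5)) = 73*(108 + 72) = 73*180 = 13140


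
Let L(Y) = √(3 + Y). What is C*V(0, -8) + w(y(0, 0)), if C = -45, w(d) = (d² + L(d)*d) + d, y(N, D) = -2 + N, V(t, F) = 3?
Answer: -135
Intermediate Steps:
w(d) = d + d² + d*√(3 + d) (w(d) = (d² + √(3 + d)*d) + d = (d² + d*√(3 + d)) + d = d + d² + d*√(3 + d))
C*V(0, -8) + w(y(0, 0)) = -45*3 + (-2 + 0)*(1 + (-2 + 0) + √(3 + (-2 + 0))) = -135 - 2*(1 - 2 + √(3 - 2)) = -135 - 2*(1 - 2 + √1) = -135 - 2*(1 - 2 + 1) = -135 - 2*0 = -135 + 0 = -135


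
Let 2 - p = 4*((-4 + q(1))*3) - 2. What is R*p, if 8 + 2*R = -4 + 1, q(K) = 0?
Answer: -286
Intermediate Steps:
R = -11/2 (R = -4 + (-4 + 1)/2 = -4 + (½)*(-3) = -4 - 3/2 = -11/2 ≈ -5.5000)
p = 52 (p = 2 - (4*((-4 + 0)*3) - 2) = 2 - (4*(-4*3) - 2) = 2 - (4*(-12) - 2) = 2 - (-48 - 2) = 2 - 1*(-50) = 2 + 50 = 52)
R*p = -11/2*52 = -286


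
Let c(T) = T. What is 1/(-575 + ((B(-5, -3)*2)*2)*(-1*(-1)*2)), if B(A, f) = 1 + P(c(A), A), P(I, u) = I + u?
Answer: -1/647 ≈ -0.0015456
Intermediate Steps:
B(A, f) = 1 + 2*A (B(A, f) = 1 + (A + A) = 1 + 2*A)
1/(-575 + ((B(-5, -3)*2)*2)*(-1*(-1)*2)) = 1/(-575 + (((1 + 2*(-5))*2)*2)*(-1*(-1)*2)) = 1/(-575 + (((1 - 10)*2)*2)*(1*2)) = 1/(-575 + (-9*2*2)*2) = 1/(-575 - 18*2*2) = 1/(-575 - 36*2) = 1/(-575 - 72) = 1/(-647) = -1/647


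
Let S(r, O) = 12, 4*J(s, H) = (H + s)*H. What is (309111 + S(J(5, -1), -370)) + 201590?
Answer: 510713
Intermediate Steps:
J(s, H) = H*(H + s)/4 (J(s, H) = ((H + s)*H)/4 = (H*(H + s))/4 = H*(H + s)/4)
(309111 + S(J(5, -1), -370)) + 201590 = (309111 + 12) + 201590 = 309123 + 201590 = 510713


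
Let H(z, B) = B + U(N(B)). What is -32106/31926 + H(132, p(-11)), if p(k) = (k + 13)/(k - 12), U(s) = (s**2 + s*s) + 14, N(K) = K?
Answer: 36374449/2814809 ≈ 12.923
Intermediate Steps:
U(s) = 14 + 2*s**2 (U(s) = (s**2 + s**2) + 14 = 2*s**2 + 14 = 14 + 2*s**2)
p(k) = (13 + k)/(-12 + k)
H(z, B) = 14 + B + 2*B**2 (H(z, B) = B + (14 + 2*B**2) = 14 + B + 2*B**2)
-32106/31926 + H(132, p(-11)) = -32106/31926 + (14 + (13 - 11)/(-12 - 11) + 2*((13 - 11)/(-12 - 11))**2) = -32106*1/31926 + (14 + 2/(-23) + 2*(2/(-23))**2) = -5351/5321 + (14 - 1/23*2 + 2*(-1/23*2)**2) = -5351/5321 + (14 - 2/23 + 2*(-2/23)**2) = -5351/5321 + (14 - 2/23 + 2*(4/529)) = -5351/5321 + (14 - 2/23 + 8/529) = -5351/5321 + 7368/529 = 36374449/2814809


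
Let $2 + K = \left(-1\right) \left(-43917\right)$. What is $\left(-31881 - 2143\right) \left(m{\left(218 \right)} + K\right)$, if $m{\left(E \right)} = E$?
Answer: $-1501581192$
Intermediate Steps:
$K = 43915$ ($K = -2 - -43917 = -2 + 43917 = 43915$)
$\left(-31881 - 2143\right) \left(m{\left(218 \right)} + K\right) = \left(-31881 - 2143\right) \left(218 + 43915\right) = \left(-34024\right) 44133 = -1501581192$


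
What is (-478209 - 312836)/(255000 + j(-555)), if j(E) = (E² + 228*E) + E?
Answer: -158209/87186 ≈ -1.8146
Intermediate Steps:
j(E) = E² + 229*E
(-478209 - 312836)/(255000 + j(-555)) = (-478209 - 312836)/(255000 - 555*(229 - 555)) = -791045/(255000 - 555*(-326)) = -791045/(255000 + 180930) = -791045/435930 = -791045*1/435930 = -158209/87186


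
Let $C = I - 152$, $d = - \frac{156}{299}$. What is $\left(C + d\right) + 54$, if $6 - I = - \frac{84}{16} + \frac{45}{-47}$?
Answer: $- \frac{373223}{4324} \approx -86.314$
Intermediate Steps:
$I = \frac{2295}{188}$ ($I = 6 - \left(- \frac{84}{16} + \frac{45}{-47}\right) = 6 - \left(\left(-84\right) \frac{1}{16} + 45 \left(- \frac{1}{47}\right)\right) = 6 - \left(- \frac{21}{4} - \frac{45}{47}\right) = 6 - - \frac{1167}{188} = 6 + \frac{1167}{188} = \frac{2295}{188} \approx 12.207$)
$d = - \frac{12}{23}$ ($d = \left(-156\right) \frac{1}{299} = - \frac{12}{23} \approx -0.52174$)
$C = - \frac{26281}{188}$ ($C = \frac{2295}{188} - 152 = - \frac{26281}{188} \approx -139.79$)
$\left(C + d\right) + 54 = \left(- \frac{26281}{188} - \frac{12}{23}\right) + 54 = - \frac{606719}{4324} + 54 = - \frac{373223}{4324}$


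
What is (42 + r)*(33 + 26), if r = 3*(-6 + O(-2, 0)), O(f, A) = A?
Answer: 1416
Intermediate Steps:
r = -18 (r = 3*(-6 + 0) = 3*(-6) = -18)
(42 + r)*(33 + 26) = (42 - 18)*(33 + 26) = 24*59 = 1416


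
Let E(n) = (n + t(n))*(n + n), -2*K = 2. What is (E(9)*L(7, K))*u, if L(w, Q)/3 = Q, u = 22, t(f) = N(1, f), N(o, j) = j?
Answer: -21384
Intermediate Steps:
t(f) = f
K = -1 (K = -½*2 = -1)
L(w, Q) = 3*Q
E(n) = 4*n² (E(n) = (n + n)*(n + n) = (2*n)*(2*n) = 4*n²)
(E(9)*L(7, K))*u = ((4*9²)*(3*(-1)))*22 = ((4*81)*(-3))*22 = (324*(-3))*22 = -972*22 = -21384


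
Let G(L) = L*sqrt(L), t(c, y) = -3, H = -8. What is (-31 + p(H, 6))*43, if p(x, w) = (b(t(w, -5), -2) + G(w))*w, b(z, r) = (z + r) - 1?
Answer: -2881 + 1548*sqrt(6) ≈ 910.81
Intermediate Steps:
b(z, r) = -1 + r + z (b(z, r) = (r + z) - 1 = -1 + r + z)
G(L) = L**(3/2)
p(x, w) = w*(-6 + w**(3/2)) (p(x, w) = ((-1 - 2 - 3) + w**(3/2))*w = (-6 + w**(3/2))*w = w*(-6 + w**(3/2)))
(-31 + p(H, 6))*43 = (-31 + 6*(-6 + 6**(3/2)))*43 = (-31 + 6*(-6 + 6*sqrt(6)))*43 = (-31 + (-36 + 36*sqrt(6)))*43 = (-67 + 36*sqrt(6))*43 = -2881 + 1548*sqrt(6)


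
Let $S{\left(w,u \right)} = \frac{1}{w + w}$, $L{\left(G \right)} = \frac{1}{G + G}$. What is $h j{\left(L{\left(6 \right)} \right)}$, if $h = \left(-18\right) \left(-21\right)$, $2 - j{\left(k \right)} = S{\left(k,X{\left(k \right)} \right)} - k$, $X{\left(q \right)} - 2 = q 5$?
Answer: $- \frac{2961}{2} \approx -1480.5$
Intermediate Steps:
$X{\left(q \right)} = 2 + 5 q$ ($X{\left(q \right)} = 2 + q 5 = 2 + 5 q$)
$L{\left(G \right)} = \frac{1}{2 G}$
$S{\left(w,u \right)} = \frac{1}{2 w}$
$j{\left(k \right)} = 2 + k - \frac{1}{2 k}$ ($j{\left(k \right)} = 2 - \left(\frac{1}{2 k} - k\right) = 2 + \left(k - \frac{1}{2 k}\right) = 2 + k - \frac{1}{2 k}$)
$h = 378$
$h j{\left(L{\left(6 \right)} \right)} = 378 \left(2 + \frac{1}{2 \cdot 6} - \frac{1}{2 \frac{1}{2 \cdot 6}}\right) = 378 \left(2 + \frac{1}{2} \cdot \frac{1}{6} - \frac{1}{2 \cdot \frac{1}{2} \cdot \frac{1}{6}}\right) = 378 \left(2 + \frac{1}{12} - \frac{\frac{1}{\frac{1}{12}}}{2}\right) = 378 \left(2 + \frac{1}{12} - 6\right) = 378 \left(- \frac{47}{12}\right) = - \frac{2961}{2}$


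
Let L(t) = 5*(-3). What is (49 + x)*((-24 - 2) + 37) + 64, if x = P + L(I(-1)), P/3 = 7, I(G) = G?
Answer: 669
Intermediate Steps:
L(t) = -15
P = 21 (P = 3*7 = 21)
x = 6 (x = 21 - 15 = 6)
(49 + x)*((-24 - 2) + 37) + 64 = (49 + 6)*((-24 - 2) + 37) + 64 = 55*(-26 + 37) + 64 = 55*11 + 64 = 605 + 64 = 669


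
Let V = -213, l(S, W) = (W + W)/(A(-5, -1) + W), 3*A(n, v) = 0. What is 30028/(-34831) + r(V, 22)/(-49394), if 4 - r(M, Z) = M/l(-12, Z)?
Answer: -2974103715/3440884828 ≈ -0.86434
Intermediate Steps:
A(n, v) = 0 (A(n, v) = (⅓)*0 = 0)
l(S, W) = 2 (l(S, W) = (W + W)/(0 + W) = (2*W)/W = 2)
r(M, Z) = 4 - M/2
30028/(-34831) + r(V, 22)/(-49394) = 30028/(-34831) + (4 - ½*(-213))/(-49394) = 30028*(-1/34831) + (4 + 213/2)*(-1/49394) = -30028/34831 + (221/2)*(-1/49394) = -30028/34831 - 221/98788 = -2974103715/3440884828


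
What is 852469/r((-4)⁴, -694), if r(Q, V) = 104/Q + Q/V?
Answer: 9465815776/415 ≈ 2.2809e+7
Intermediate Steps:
852469/r((-4)⁴, -694) = 852469/(104/((-4)⁴) + (-4)⁴/(-694)) = 852469/(104/256 + 256*(-1/694)) = 852469/(104*(1/256) - 128/347) = 852469/(13/32 - 128/347) = 852469/(415/11104) = 852469*(11104/415) = 9465815776/415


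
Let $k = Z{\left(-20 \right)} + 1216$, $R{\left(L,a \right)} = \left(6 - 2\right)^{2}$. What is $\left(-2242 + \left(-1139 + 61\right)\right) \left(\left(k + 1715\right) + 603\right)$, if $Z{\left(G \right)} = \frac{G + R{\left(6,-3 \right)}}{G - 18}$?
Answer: $- \frac{222931360}{19} \approx -1.1733 \cdot 10^{7}$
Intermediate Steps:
$R{\left(L,a \right)} = 16$ ($R{\left(L,a \right)} = 4^{2} = 16$)
$Z{\left(G \right)} = \frac{16 + G}{-18 + G}$ ($Z{\left(G \right)} = \frac{G + 16}{G - 18} = \frac{16 + G}{-18 + G}$)
$k = \frac{23106}{19}$ ($k = \frac{16 - 20}{-18 - 20} + 1216 = \frac{1}{-38} \left(-4\right) + 1216 = \left(- \frac{1}{38}\right) \left(-4\right) + 1216 = \frac{2}{19} + 1216 = \frac{23106}{19} \approx 1216.1$)
$\left(-2242 + \left(-1139 + 61\right)\right) \left(\left(k + 1715\right) + 603\right) = \left(-2242 + \left(-1139 + 61\right)\right) \left(\left(\frac{23106}{19} + 1715\right) + 603\right) = \left(-2242 - 1078\right) \left(\frac{55691}{19} + 603\right) = \left(-3320\right) \frac{67148}{19} = - \frac{222931360}{19}$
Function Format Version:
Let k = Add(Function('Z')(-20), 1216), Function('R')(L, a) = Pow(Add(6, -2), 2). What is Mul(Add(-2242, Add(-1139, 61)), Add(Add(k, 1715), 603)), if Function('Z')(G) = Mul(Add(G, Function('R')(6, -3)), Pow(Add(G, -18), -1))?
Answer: Rational(-222931360, 19) ≈ -1.1733e+7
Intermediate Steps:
Function('R')(L, a) = 16 (Function('R')(L, a) = Pow(4, 2) = 16)
Function('Z')(G) = Mul(Pow(Add(-18, G), -1), Add(16, G)) (Function('Z')(G) = Mul(Add(G, 16), Pow(Add(G, -18), -1)) = Mul(Add(16, G), Pow(Add(-18, G), -1)) = Mul(Pow(Add(-18, G), -1), Add(16, G)))
k = Rational(23106, 19) (k = Add(Mul(Pow(Add(-18, -20), -1), Add(16, -20)), 1216) = Add(Mul(Pow(-38, -1), -4), 1216) = Add(Mul(Rational(-1, 38), -4), 1216) = Add(Rational(2, 19), 1216) = Rational(23106, 19) ≈ 1216.1)
Mul(Add(-2242, Add(-1139, 61)), Add(Add(k, 1715), 603)) = Mul(Add(-2242, Add(-1139, 61)), Add(Add(Rational(23106, 19), 1715), 603)) = Mul(Add(-2242, -1078), Add(Rational(55691, 19), 603)) = Mul(-3320, Rational(67148, 19)) = Rational(-222931360, 19)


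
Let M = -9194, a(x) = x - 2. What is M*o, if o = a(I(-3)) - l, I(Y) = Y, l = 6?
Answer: 101134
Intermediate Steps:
a(x) = -2 + x
o = -11 (o = (-2 - 3) - 1*6 = -5 - 6 = -11)
M*o = -9194*(-11) = 101134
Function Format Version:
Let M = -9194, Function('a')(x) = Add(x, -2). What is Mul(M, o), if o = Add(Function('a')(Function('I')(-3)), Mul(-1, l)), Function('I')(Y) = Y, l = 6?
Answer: 101134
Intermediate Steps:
Function('a')(x) = Add(-2, x)
o = -11 (o = Add(Add(-2, -3), Mul(-1, 6)) = Add(-5, -6) = -11)
Mul(M, o) = Mul(-9194, -11) = 101134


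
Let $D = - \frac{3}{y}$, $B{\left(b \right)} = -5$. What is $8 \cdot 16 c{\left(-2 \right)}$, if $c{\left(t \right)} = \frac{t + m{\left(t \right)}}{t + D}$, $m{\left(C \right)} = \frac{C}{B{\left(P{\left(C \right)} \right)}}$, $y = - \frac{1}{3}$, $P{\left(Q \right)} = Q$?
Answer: $- \frac{1024}{35} \approx -29.257$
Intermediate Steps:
$y = - \frac{1}{3}$ ($y = \left(-1\right) \frac{1}{3} = - \frac{1}{3} \approx -0.33333$)
$m{\left(C \right)} = - \frac{C}{5}$ ($m{\left(C \right)} = \frac{C}{-5} = C \left(- \frac{1}{5}\right) = - \frac{C}{5}$)
$D = 9$ ($D = - \frac{3}{- \frac{1}{3}} = \left(-3\right) \left(-3\right) = 9$)
$c{\left(t \right)} = \frac{4 t}{5 \left(9 + t\right)}$ ($c{\left(t \right)} = \frac{t - \frac{t}{5}}{t + 9} = \frac{\frac{4}{5} t}{9 + t} = \frac{4 t}{5 \left(9 + t\right)}$)
$8 \cdot 16 c{\left(-2 \right)} = 8 \cdot 16 \cdot \frac{4}{5} \left(-2\right) \frac{1}{9 - 2} = 128 \cdot \frac{4}{5} \left(-2\right) \frac{1}{7} = 128 \left(- \frac{8}{35}\right) = - \frac{1024}{35}$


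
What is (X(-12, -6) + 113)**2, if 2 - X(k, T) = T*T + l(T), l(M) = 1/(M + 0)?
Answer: 225625/36 ≈ 6267.4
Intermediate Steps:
l(M) = 1/M
X(k, T) = 2 - 1/T - T**2 (X(k, T) = 2 - (T*T + 1/T) = 2 - (T**2 + 1/T) = 2 - (1/T + T**2) = 2 + (-1/T - T**2) = 2 - 1/T - T**2)
(X(-12, -6) + 113)**2 = ((2 - 1/(-6) - 1*(-6)**2) + 113)**2 = ((2 - 1*(-1/6) - 1*36) + 113)**2 = ((2 + 1/6 - 36) + 113)**2 = (-203/6 + 113)**2 = (475/6)**2 = 225625/36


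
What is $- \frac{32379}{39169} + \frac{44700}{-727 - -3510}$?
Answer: $\frac{72206241}{4739449} \approx 15.235$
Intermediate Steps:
$- \frac{32379}{39169} + \frac{44700}{-727 - -3510} = \left(-32379\right) \frac{1}{39169} + \frac{44700}{-727 + 3510} = - \frac{32379}{39169} + \frac{44700}{2783} = \frac{72206241}{4739449}$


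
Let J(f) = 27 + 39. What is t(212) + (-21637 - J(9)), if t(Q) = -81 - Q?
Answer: -21996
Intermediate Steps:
J(f) = 66
t(212) + (-21637 - J(9)) = (-81 - 1*212) + (-21637 - 1*66) = (-81 - 212) + (-21637 - 66) = -293 - 21703 = -21996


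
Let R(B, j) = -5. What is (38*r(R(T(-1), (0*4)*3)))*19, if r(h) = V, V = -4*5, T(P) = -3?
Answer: -14440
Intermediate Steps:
V = -20
r(h) = -20
(38*r(R(T(-1), (0*4)*3)))*19 = (38*(-20))*19 = -760*19 = -14440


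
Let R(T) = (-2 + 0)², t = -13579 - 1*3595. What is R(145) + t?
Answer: -17170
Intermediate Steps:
t = -17174 (t = -13579 - 3595 = -17174)
R(T) = 4 (R(T) = (-2)² = 4)
R(145) + t = 4 - 17174 = -17170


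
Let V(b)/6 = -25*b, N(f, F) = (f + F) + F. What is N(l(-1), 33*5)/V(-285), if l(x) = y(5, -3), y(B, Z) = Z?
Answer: 109/14250 ≈ 0.0076491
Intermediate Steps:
l(x) = -3
N(f, F) = f + 2*F (N(f, F) = (F + f) + F = f + 2*F)
V(b) = -150*b (V(b) = 6*(-25*b) = -150*b)
N(l(-1), 33*5)/V(-285) = (-3 + 2*(33*5))/((-150*(-285))) = (-3 + 2*165)/42750 = (-3 + 330)*(1/42750) = 327*(1/42750) = 109/14250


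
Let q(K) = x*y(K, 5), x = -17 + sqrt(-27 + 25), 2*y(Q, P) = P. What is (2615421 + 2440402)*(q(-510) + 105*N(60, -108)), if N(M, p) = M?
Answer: 63273624845/2 + 25279115*I*sqrt(2)/2 ≈ 3.1637e+10 + 1.7875e+7*I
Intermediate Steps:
y(Q, P) = P/2
x = -17 + I*sqrt(2) (x = -17 + sqrt(-2) = -17 + I*sqrt(2) ≈ -17.0 + 1.4142*I)
q(K) = -85/2 + 5*I*sqrt(2)/2 (q(K) = (-17 + I*sqrt(2))*((1/2)*5) = (-17 + I*sqrt(2))*(5/2) = -85/2 + 5*I*sqrt(2)/2)
(2615421 + 2440402)*(q(-510) + 105*N(60, -108)) = (2615421 + 2440402)*((-85/2 + 5*I*sqrt(2)/2) + 105*60) = 5055823*((-85/2 + 5*I*sqrt(2)/2) + 6300) = 5055823*(12515/2 + 5*I*sqrt(2)/2) = 63273624845/2 + 25279115*I*sqrt(2)/2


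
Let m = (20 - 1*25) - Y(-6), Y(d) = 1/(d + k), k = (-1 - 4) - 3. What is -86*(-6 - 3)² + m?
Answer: -97593/14 ≈ -6970.9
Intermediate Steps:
k = -8 (k = -5 - 3 = -8)
Y(d) = 1/(-8 + d) (Y(d) = 1/(d - 8) = 1/(-8 + d))
m = -69/14 (m = (20 - 1*25) - 1/(-8 - 6) = (20 - 25) - 1/(-14) = -5 - 1*(-1/14) = -5 + 1/14 = -69/14 ≈ -4.9286)
-86*(-6 - 3)² + m = -86*(-6 - 3)² - 69/14 = -86*(-9)² - 69/14 = -86*81 - 69/14 = -6966 - 69/14 = -97593/14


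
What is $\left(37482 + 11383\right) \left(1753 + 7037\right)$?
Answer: $429523350$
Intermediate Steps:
$\left(37482 + 11383\right) \left(1753 + 7037\right) = 48865 \cdot 8790 = 429523350$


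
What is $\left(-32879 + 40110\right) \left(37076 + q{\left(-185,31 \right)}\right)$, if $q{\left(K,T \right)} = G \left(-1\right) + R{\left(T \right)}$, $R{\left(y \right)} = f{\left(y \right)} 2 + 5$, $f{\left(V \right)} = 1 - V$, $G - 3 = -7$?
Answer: $267727775$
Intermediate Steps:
$G = -4$ ($G = 3 - 7 = -4$)
$R{\left(y \right)} = 7 - 2 y$ ($R{\left(y \right)} = \left(1 - y\right) 2 + 5 = \left(2 - 2 y\right) + 5 = 7 - 2 y$)
$q{\left(K,T \right)} = 11 - 2 T$ ($q{\left(K,T \right)} = \left(-4\right) \left(-1\right) - \left(-7 + 2 T\right) = 4 - \left(-7 + 2 T\right) = 11 - 2 T$)
$\left(-32879 + 40110\right) \left(37076 + q{\left(-185,31 \right)}\right) = \left(-32879 + 40110\right) \left(37076 + \left(11 - 62\right)\right) = 7231 \left(37076 + \left(11 - 62\right)\right) = 7231 \left(37076 - 51\right) = 7231 \cdot 37025 = 267727775$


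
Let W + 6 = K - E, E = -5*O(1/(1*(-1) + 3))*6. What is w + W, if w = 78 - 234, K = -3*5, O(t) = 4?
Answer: -57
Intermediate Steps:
K = -15
E = -120 (E = -5*4*6 = -20*6 = -120)
w = -156
W = 99 (W = -6 + (-15 - 1*(-120)) = -6 + (-15 + 120) = -6 + 105 = 99)
w + W = -156 + 99 = -57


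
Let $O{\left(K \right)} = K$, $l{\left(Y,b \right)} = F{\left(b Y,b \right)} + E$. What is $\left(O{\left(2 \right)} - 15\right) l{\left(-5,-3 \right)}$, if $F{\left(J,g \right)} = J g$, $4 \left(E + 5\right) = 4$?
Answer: $637$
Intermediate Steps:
$E = -4$ ($E = -5 + \frac{1}{4} \cdot 4 = -5 + 1 = -4$)
$l{\left(Y,b \right)} = -4 + Y b^{2}$ ($l{\left(Y,b \right)} = b Y b - 4 = Y b b - 4 = Y b^{2} - 4 = -4 + Y b^{2}$)
$\left(O{\left(2 \right)} - 15\right) l{\left(-5,-3 \right)} = \left(2 - 15\right) \left(-4 - 5 \left(-3\right)^{2}\right) = - 13 \left(-4 - 45\right) = \left(-13\right) \left(-49\right) = 637$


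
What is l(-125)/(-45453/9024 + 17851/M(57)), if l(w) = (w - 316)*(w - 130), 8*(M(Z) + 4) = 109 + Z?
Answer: 266632128/2514919 ≈ 106.02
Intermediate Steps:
M(Z) = 77/8 + Z/8 (M(Z) = -4 + (109 + Z)/8 = -4 + (109/8 + Z/8) = 77/8 + Z/8)
l(w) = (-316 + w)*(-130 + w)
l(-125)/(-45453/9024 + 17851/M(57)) = (41080 + (-125)² - 446*(-125))/(-45453/9024 + 17851/(77/8 + (⅛)*57)) = (41080 + 15625 + 55750)/(-45453*1/9024 + 17851/(77/8 + 57/8)) = 112455/(-15151/3008 + 17851/(67/4)) = 112455/(-15151/3008 + 17851*(4/67)) = 112455/(-15151/3008 + 71404/67) = 112455/(213768115/201536) = 112455*(201536/213768115) = 266632128/2514919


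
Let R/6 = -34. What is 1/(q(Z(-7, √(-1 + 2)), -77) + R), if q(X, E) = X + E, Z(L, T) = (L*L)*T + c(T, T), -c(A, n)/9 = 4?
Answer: -1/268 ≈ -0.0037313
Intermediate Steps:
R = -204 (R = 6*(-34) = -204)
c(A, n) = -36 (c(A, n) = -9*4 = -36)
Z(L, T) = -36 + T*L² (Z(L, T) = (L*L)*T - 36 = L²*T - 36 = T*L² - 36 = -36 + T*L²)
q(X, E) = E + X
1/(q(Z(-7, √(-1 + 2)), -77) + R) = 1/((-77 + (-36 + √(-1 + 2)*(-7)²)) - 204) = 1/((-77 + (-36 + √1*49)) - 204) = 1/((-77 + (-36 + 1*49)) - 204) = 1/((-77 + (-36 + 49)) - 204) = 1/((-77 + 13) - 204) = 1/(-64 - 204) = 1/(-268) = -1/268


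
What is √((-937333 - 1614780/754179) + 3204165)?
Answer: 2*√35815027961272847/251393 ≈ 1505.6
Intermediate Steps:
√((-937333 - 1614780/754179) + 3204165) = √((-937333 - 1*538260/251393) + 3204165) = √((-937333 - 538260/251393) + 3204165) = √(-235639493129/251393 + 3204165) = √(569865158716/251393) = 2*√35815027961272847/251393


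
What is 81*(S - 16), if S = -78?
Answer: -7614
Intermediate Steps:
81*(S - 16) = 81*(-78 - 16) = 81*(-94) = -7614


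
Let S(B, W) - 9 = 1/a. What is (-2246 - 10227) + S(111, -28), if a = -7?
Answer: -87249/7 ≈ -12464.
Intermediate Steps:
S(B, W) = 62/7 (S(B, W) = 9 + 1/(-7) = 9 - ⅐ = 62/7)
(-2246 - 10227) + S(111, -28) = (-2246 - 10227) + 62/7 = -12473 + 62/7 = -87249/7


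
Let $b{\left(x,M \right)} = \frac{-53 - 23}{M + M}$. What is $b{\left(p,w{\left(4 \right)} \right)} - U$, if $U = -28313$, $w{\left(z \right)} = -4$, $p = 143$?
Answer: $\frac{56645}{2} \approx 28323.0$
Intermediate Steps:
$b{\left(x,M \right)} = - \frac{38}{M}$ ($b{\left(x,M \right)} = - \frac{76}{2 M} = - 76 \frac{1}{2 M} = - \frac{38}{M}$)
$b{\left(p,w{\left(4 \right)} \right)} - U = - \frac{38}{-4} - -28313 = \left(-38\right) \left(- \frac{1}{4}\right) + 28313 = \frac{19}{2} + 28313 = \frac{56645}{2}$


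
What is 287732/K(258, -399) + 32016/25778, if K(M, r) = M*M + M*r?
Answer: -1563119362/234438021 ≈ -6.6675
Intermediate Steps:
K(M, r) = M² + M*r
287732/K(258, -399) + 32016/25778 = 287732/((258*(258 - 399))) + 32016/25778 = 287732/((258*(-141))) + 32016*(1/25778) = 287732/(-36378) + 16008/12889 = 287732*(-1/36378) + 16008/12889 = -143866/18189 + 16008/12889 = -1563119362/234438021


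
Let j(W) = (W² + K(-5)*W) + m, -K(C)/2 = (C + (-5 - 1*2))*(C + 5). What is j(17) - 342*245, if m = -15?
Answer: -83516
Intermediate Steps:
K(C) = -2*(-7 + C)*(5 + C) (K(C) = -2*(C + (-5 - 1*2))*(C + 5) = -2*(C + (-5 - 2))*(5 + C) = -2*(C - 7)*(5 + C) = -2*(-7 + C)*(5 + C))
j(W) = -15 + W² (j(W) = (W² + (70 - 2*(-5)² + 4*(-5))*W) - 15 = (W² + (70 - 2*25 - 20)*W) - 15 = (W² + (70 - 50 - 20)*W) - 15 = (W² + 0*W) - 15 = (W² + 0) - 15 = W² - 15 = -15 + W²)
j(17) - 342*245 = (-15 + 17²) - 342*245 = (-15 + 289) - 83790 = 274 - 83790 = -83516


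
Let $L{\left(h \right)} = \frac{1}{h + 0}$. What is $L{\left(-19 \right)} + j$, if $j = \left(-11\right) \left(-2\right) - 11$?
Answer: $\frac{208}{19} \approx 10.947$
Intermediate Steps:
$L{\left(h \right)} = \frac{1}{h}$
$j = 11$ ($j = 22 - 11 = 11$)
$L{\left(-19 \right)} + j = \frac{1}{-19} + 11 = - \frac{1}{19} + 11 = \frac{208}{19}$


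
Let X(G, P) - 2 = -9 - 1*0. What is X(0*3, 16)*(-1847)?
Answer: 12929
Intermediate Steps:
X(G, P) = -7 (X(G, P) = 2 + (-9 - 1*0) = 2 + (-9 + 0) = 2 - 9 = -7)
X(0*3, 16)*(-1847) = -7*(-1847) = 12929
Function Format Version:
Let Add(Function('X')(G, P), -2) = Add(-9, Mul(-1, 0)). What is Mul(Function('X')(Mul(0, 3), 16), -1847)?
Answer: 12929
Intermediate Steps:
Function('X')(G, P) = -7 (Function('X')(G, P) = Add(2, Add(-9, Mul(-1, 0))) = Add(2, Add(-9, 0)) = Add(2, -9) = -7)
Mul(Function('X')(Mul(0, 3), 16), -1847) = Mul(-7, -1847) = 12929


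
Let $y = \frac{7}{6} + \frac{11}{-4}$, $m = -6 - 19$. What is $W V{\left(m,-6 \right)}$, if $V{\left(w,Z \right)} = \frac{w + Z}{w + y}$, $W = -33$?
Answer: $- \frac{1116}{29} \approx -38.483$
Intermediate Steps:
$m = -25$ ($m = -6 - 19 = -25$)
$y = - \frac{19}{12}$ ($y = 7 \cdot \frac{1}{6} + 11 \left(- \frac{1}{4}\right) = \frac{7}{6} - \frac{11}{4} = - \frac{19}{12} \approx -1.5833$)
$V{\left(w,Z \right)} = \frac{Z + w}{- \frac{19}{12} + w}$ ($V{\left(w,Z \right)} = \frac{w + Z}{w - \frac{19}{12}} = \frac{Z + w}{- \frac{19}{12} + w}$)
$W V{\left(m,-6 \right)} = - 33 \frac{12 \left(-6 - 25\right)}{-19 + 12 \left(-25\right)} = - 33 \cdot 12 \frac{1}{-19 - 300} \left(-31\right) = - 33 \cdot 12 \frac{1}{-319} \left(-31\right) = - 33 \cdot 12 \left(- \frac{1}{319}\right) \left(-31\right) = \left(-33\right) \frac{372}{319} = - \frac{1116}{29}$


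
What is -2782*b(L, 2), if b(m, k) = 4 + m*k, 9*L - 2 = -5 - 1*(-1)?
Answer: -89024/9 ≈ -9891.6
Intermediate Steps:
L = -2/9 (L = 2/9 + (-5 - 1*(-1))/9 = 2/9 + (-5 + 1)/9 = 2/9 + (1/9)*(-4) = 2/9 - 4/9 = -2/9 ≈ -0.22222)
b(m, k) = 4 + k*m
-2782*b(L, 2) = -2782*(4 + 2*(-2/9)) = -2782*(4 - 4/9) = -2782*32/9 = -89024/9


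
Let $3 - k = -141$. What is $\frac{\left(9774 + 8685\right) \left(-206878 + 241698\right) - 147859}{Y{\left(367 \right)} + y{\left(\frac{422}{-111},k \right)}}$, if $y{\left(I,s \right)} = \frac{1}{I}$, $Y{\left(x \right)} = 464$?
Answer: $\frac{271174887862}{195697} \approx 1.3857 \cdot 10^{6}$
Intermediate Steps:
$k = 144$ ($k = 3 - -141 = 3 + 141 = 144$)
$\frac{\left(9774 + 8685\right) \left(-206878 + 241698\right) - 147859}{Y{\left(367 \right)} + y{\left(\frac{422}{-111},k \right)}} = \frac{\left(9774 + 8685\right) \left(-206878 + 241698\right) - 147859}{464 + \frac{1}{422 \frac{1}{-111}}} = \frac{18459 \cdot 34820 - 147859}{464 + \frac{1}{422 \left(- \frac{1}{111}\right)}} = \frac{642742380 - 147859}{464 + \frac{1}{- \frac{422}{111}}} = \frac{642594521}{464 - \frac{111}{422}} = \frac{642594521}{\frac{195697}{422}} = 642594521 \cdot \frac{422}{195697} = \frac{271174887862}{195697}$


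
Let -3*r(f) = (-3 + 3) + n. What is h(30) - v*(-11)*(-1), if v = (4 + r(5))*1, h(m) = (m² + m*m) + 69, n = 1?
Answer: 5486/3 ≈ 1828.7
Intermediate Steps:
r(f) = -⅓ (r(f) = -((-3 + 3) + 1)/3 = -(0 + 1)/3 = -⅓*1 = -⅓)
h(m) = 69 + 2*m² (h(m) = (m² + m²) + 69 = 2*m² + 69 = 69 + 2*m²)
v = 11/3 (v = (4 - ⅓)*1 = (11/3)*1 = 11/3 ≈ 3.6667)
h(30) - v*(-11)*(-1) = (69 + 2*30²) - (11/3)*(-11)*(-1) = (69 + 2*900) - (-121)*(-1)/3 = (69 + 1800) - 1*121/3 = 1869 - 121/3 = 5486/3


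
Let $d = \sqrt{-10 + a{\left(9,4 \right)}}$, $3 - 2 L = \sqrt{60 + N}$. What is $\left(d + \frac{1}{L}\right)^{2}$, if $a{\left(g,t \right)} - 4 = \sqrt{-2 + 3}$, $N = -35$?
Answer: $\left(-1 + i \sqrt{5}\right)^{2} \approx -4.0 - 4.4721 i$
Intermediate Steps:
$a{\left(g,t \right)} = 5$ ($a{\left(g,t \right)} = 4 + \sqrt{-2 + 3} = 4 + \sqrt{1} = 4 + 1 = 5$)
$L = -1$ ($L = \frac{3}{2} - \frac{\sqrt{60 - 35}}{2} = \frac{3}{2} - \frac{\sqrt{25}}{2} = \frac{3}{2} - \frac{5}{2} = -1$)
$d = i \sqrt{5}$ ($d = \sqrt{-10 + 5} = \sqrt{-5} = i \sqrt{5} \approx 2.2361 i$)
$\left(d + \frac{1}{L}\right)^{2} = \left(i \sqrt{5} + \frac{1}{-1}\right)^{2} = \left(i \sqrt{5} - 1\right)^{2} = \left(-1 + i \sqrt{5}\right)^{2}$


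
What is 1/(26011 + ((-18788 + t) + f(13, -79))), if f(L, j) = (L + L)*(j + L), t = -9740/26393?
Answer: 26393/145336511 ≈ 0.00018160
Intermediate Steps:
t = -9740/26393 (t = -9740*1/26393 = -9740/26393 ≈ -0.36904)
f(L, j) = 2*L*(L + j) (f(L, j) = (2*L)*(L + j) = 2*L*(L + j))
1/(26011 + ((-18788 + t) + f(13, -79))) = 1/(26011 + ((-18788 - 9740/26393) + 2*13*(13 - 79))) = 1/(26011 + (-495881424/26393 + 2*13*(-66))) = 1/(26011 + (-495881424/26393 - 1716)) = 1/(26011 - 541171812/26393) = 1/(145336511/26393) = 26393/145336511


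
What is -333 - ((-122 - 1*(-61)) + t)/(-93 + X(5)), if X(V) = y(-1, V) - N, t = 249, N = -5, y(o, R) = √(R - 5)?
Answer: -7279/22 ≈ -330.86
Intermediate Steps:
y(o, R) = √(-5 + R)
X(V) = 5 + √(-5 + V) (X(V) = √(-5 + V) - 1*(-5) = √(-5 + V) + 5 = 5 + √(-5 + V))
-333 - ((-122 - 1*(-61)) + t)/(-93 + X(5)) = -333 - ((-122 - 1*(-61)) + 249)/(-93 + (5 + √(-5 + 5))) = -333 - ((-122 + 61) + 249)/(-93 + (5 + √0)) = -333 - (-61 + 249)/(-93 + (5 + 0)) = -333 - 188/(-93 + 5) = -333 - 188/(-88) = -333 - 188*(-1)/88 = -333 - 1*(-47/22) = -333 + 47/22 = -7279/22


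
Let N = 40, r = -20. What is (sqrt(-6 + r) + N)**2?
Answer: (40 + I*sqrt(26))**2 ≈ 1574.0 + 407.92*I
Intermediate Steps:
(sqrt(-6 + r) + N)**2 = (sqrt(-6 - 20) + 40)**2 = (sqrt(-26) + 40)**2 = (I*sqrt(26) + 40)**2 = (40 + I*sqrt(26))**2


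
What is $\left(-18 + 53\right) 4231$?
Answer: $148085$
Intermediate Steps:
$\left(-18 + 53\right) 4231 = 35 \cdot 4231 = 148085$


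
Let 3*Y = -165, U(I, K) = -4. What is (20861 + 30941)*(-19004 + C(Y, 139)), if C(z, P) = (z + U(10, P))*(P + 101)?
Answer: -1717961528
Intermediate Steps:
Y = -55 (Y = (⅓)*(-165) = -55)
C(z, P) = (-4 + z)*(101 + P) (C(z, P) = (z - 4)*(P + 101) = (-4 + z)*(101 + P))
(20861 + 30941)*(-19004 + C(Y, 139)) = (20861 + 30941)*(-19004 + (-404 - 4*139 + 101*(-55) + 139*(-55))) = 51802*(-19004 + (-404 - 556 - 5555 - 7645)) = 51802*(-19004 - 14160) = 51802*(-33164) = -1717961528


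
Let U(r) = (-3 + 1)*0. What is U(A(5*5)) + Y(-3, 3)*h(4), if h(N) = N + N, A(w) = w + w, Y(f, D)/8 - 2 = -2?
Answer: 0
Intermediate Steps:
Y(f, D) = 0 (Y(f, D) = 16 + 8*(-2) = 16 - 16 = 0)
A(w) = 2*w
h(N) = 2*N
U(r) = 0 (U(r) = -2*0 = 0)
U(A(5*5)) + Y(-3, 3)*h(4) = 0 + 0*(2*4) = 0 + 0*8 = 0 + 0 = 0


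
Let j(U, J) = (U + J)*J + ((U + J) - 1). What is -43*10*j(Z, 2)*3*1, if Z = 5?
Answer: -25800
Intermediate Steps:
j(U, J) = -1 + J + U + J*(J + U) (j(U, J) = (J + U)*J + ((J + U) - 1) = J*(J + U) + (-1 + J + U) = -1 + J + U + J*(J + U))
-43*10*j(Z, 2)*3*1 = -43*10*(-1 + 2 + 5 + 2**2 + 2*5)*3*1 = -43*10*(-1 + 2 + 5 + 4 + 10)*3 = -43*10*20*3 = -8600*3 = -43*600 = -25800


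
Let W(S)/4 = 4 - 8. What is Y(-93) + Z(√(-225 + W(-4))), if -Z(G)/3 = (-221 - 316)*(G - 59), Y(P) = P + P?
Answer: -95235 + 1611*I*√241 ≈ -95235.0 + 25009.0*I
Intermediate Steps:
Y(P) = 2*P
W(S) = -16 (W(S) = 4*(4 - 8) = 4*(-4) = -16)
Z(G) = -95049 + 1611*G (Z(G) = -3*(-221 - 316)*(G - 59) = -(-1611)*(-59 + G) = -3*(31683 - 537*G) = -95049 + 1611*G)
Y(-93) + Z(√(-225 + W(-4))) = 2*(-93) + (-95049 + 1611*√(-225 - 16)) = -186 + (-95049 + 1611*√(-241)) = -186 + (-95049 + 1611*(I*√241)) = -186 + (-95049 + 1611*I*√241) = -95235 + 1611*I*√241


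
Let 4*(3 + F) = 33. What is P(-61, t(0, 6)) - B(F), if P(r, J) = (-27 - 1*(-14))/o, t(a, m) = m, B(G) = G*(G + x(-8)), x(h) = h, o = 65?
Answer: 1139/80 ≈ 14.238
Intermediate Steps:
F = 21/4 (F = -3 + (1/4)*33 = -3 + 33/4 = 21/4 ≈ 5.2500)
B(G) = G*(-8 + G) (B(G) = G*(G - 8) = G*(-8 + G))
P(r, J) = -1/5 (P(r, J) = (-27 - 1*(-14))/65 = (-27 + 14)*(1/65) = -13*1/65 = -1/5)
P(-61, t(0, 6)) - B(F) = -1/5 - 21*(-8 + 21/4)/4 = -1/5 - 21*(-11)/(4*4) = -1/5 - 1*(-231/16) = -1/5 + 231/16 = 1139/80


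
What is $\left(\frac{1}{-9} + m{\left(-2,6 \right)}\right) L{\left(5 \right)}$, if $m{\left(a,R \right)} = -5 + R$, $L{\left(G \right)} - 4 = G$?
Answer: $8$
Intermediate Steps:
$L{\left(G \right)} = 4 + G$
$\left(\frac{1}{-9} + m{\left(-2,6 \right)}\right) L{\left(5 \right)} = \left(\frac{1}{-9} + \left(-5 + 6\right)\right) \left(4 + 5\right) = \left(- \frac{1}{9} + 1\right) 9 = \frac{8}{9} \cdot 9 = 8$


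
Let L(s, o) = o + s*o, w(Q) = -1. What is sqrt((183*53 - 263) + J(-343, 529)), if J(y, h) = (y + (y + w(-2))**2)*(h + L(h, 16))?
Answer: sqrt(1063008373) ≈ 32604.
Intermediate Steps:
L(s, o) = o + o*s
J(y, h) = (16 + 17*h)*(y + (-1 + y)**2) (J(y, h) = (y + (y - 1)**2)*(h + 16*(1 + h)) = (y + (-1 + y)**2)*(h + (16 + 16*h)) = (y + (-1 + y)**2)*(16 + 17*h) = (16 + 17*h)*(y + (-1 + y)**2))
sqrt((183*53 - 263) + J(-343, 529)) = sqrt((183*53 - 263) + (16 - 16*(-343) + 16*(-343)**2 + 17*529 - 17*529*(-343) + 17*529*(-343)**2)) = sqrt((9699 - 263) + (16 + 5488 + 16*117649 + 8993 + 3084599 + 17*529*117649)) = sqrt(9436 + (16 + 5488 + 1882384 + 8993 + 3084599 + 1058017457)) = sqrt(9436 + 1062998937) = sqrt(1063008373)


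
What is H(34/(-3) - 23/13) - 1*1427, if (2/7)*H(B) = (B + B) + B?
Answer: -40679/26 ≈ -1564.6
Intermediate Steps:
H(B) = 21*B/2 (H(B) = 7*((B + B) + B)/2 = 7*(2*B + B)/2 = 7*(3*B)/2 = 21*B/2)
H(34/(-3) - 23/13) - 1*1427 = 21*(34/(-3) - 23/13)/2 - 1*1427 = 21*(34*(-⅓) - 23*1/13)/2 - 1427 = 21*(-34/3 - 23/13)/2 - 1427 = (21/2)*(-511/39) - 1427 = -3577/26 - 1427 = -40679/26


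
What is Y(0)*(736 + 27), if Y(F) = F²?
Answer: 0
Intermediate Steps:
Y(0)*(736 + 27) = 0²*(736 + 27) = 0*763 = 0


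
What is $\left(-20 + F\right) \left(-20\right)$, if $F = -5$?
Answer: $500$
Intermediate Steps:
$\left(-20 + F\right) \left(-20\right) = \left(-20 - 5\right) \left(-20\right) = \left(-25\right) \left(-20\right) = 500$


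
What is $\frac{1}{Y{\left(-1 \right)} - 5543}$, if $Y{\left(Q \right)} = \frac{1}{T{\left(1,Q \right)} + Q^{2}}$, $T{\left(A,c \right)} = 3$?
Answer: $- \frac{4}{22171} \approx -0.00018042$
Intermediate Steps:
$Y{\left(Q \right)} = \frac{1}{3 + Q^{2}}$
$\frac{1}{Y{\left(-1 \right)} - 5543} = \frac{1}{\frac{1}{3 + \left(-1\right)^{2}} - 5543} = \frac{1}{\frac{1}{3 + 1} - 5543} = \frac{1}{\frac{1}{4} - 5543} = \frac{1}{- \frac{22171}{4}} = - \frac{4}{22171}$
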